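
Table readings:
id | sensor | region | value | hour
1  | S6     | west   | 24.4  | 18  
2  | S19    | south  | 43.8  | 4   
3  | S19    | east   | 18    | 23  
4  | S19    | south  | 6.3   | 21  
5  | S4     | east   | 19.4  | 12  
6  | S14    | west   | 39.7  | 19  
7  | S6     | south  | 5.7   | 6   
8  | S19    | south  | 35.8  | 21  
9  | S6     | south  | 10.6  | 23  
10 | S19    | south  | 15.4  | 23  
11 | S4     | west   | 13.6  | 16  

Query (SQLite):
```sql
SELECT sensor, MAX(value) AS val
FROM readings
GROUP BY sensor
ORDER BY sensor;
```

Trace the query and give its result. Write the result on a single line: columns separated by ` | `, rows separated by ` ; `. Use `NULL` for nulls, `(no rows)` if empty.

Partition readings by sensor; compute MAX(value) within each group.
  S14: ids {6} → MAX(value)=39.7
  S19: ids {2, 3, 4, 8, 10} → MAX(value)=43.8
  S4: ids {5, 11} → MAX(value)=19.4
  S6: ids {1, 7, 9} → MAX(value)=24.4

S14 | 39.7 ; S19 | 43.8 ; S4 | 19.4 ; S6 | 24.4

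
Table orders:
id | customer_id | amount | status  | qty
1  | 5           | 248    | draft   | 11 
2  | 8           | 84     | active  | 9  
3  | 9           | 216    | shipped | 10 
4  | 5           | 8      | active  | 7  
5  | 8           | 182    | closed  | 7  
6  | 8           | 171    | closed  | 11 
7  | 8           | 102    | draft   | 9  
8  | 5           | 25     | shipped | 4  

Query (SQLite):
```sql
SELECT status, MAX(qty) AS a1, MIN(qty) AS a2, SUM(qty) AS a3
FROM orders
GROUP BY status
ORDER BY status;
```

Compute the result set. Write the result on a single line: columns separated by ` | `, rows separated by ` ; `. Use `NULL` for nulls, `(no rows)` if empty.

active | 9 | 7 | 16 ; closed | 11 | 7 | 18 ; draft | 11 | 9 | 20 ; shipped | 10 | 4 | 14

Group orders by status.
Per group compute: MAX(qty), MIN(qty), SUM(qty).
  active: ids {2, 4} → MAX(qty)=9, MIN(qty)=7, SUM(qty)=16
  closed: ids {5, 6} → MAX(qty)=11, MIN(qty)=7, SUM(qty)=18
  draft: ids {1, 7} → MAX(qty)=11, MIN(qty)=9, SUM(qty)=20
  shipped: ids {3, 8} → MAX(qty)=10, MIN(qty)=4, SUM(qty)=14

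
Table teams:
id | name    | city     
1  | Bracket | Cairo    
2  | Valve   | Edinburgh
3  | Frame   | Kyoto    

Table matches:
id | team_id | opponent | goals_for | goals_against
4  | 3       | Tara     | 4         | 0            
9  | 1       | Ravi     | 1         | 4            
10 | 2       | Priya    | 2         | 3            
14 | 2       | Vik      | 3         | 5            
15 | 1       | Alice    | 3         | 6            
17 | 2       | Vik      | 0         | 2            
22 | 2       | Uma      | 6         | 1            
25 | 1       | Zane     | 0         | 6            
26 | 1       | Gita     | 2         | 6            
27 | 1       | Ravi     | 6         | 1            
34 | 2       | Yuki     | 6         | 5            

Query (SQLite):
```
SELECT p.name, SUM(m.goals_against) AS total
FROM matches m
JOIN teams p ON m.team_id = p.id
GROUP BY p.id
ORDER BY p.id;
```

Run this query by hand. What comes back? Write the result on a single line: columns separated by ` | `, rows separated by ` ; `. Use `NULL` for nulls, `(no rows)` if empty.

Bracket | 23 ; Valve | 16 ; Frame | 0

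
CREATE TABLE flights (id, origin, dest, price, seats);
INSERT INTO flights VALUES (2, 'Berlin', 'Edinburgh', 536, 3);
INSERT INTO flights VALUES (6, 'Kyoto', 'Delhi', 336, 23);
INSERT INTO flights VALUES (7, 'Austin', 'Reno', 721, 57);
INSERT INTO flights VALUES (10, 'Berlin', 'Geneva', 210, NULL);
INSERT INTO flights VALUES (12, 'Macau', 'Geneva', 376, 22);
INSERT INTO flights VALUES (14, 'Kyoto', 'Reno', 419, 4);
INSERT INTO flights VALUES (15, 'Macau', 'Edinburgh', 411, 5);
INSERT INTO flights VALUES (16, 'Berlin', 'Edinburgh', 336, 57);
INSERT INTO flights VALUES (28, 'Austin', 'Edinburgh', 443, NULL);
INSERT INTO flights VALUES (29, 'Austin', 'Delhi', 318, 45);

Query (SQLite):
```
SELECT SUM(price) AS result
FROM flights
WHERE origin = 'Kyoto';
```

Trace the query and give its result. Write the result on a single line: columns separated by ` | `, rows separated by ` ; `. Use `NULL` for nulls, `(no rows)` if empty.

755

Rows where origin='Kyoto' → price values: [336, 419].
SUM of non-NULL values = 755.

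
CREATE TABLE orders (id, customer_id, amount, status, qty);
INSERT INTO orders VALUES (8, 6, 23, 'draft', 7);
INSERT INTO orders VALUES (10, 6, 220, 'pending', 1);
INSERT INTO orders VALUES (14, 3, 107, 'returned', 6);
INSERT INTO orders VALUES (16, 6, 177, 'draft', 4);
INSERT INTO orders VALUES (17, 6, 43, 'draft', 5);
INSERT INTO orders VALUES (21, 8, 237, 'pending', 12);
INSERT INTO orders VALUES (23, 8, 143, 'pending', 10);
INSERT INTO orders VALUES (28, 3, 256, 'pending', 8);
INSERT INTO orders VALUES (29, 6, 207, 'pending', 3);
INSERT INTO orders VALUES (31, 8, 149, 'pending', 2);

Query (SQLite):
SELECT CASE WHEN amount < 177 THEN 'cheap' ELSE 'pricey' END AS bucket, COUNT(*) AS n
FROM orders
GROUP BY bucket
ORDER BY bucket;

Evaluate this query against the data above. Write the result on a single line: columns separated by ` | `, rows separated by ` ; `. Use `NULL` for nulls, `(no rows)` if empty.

cheap | 5 ; pricey | 5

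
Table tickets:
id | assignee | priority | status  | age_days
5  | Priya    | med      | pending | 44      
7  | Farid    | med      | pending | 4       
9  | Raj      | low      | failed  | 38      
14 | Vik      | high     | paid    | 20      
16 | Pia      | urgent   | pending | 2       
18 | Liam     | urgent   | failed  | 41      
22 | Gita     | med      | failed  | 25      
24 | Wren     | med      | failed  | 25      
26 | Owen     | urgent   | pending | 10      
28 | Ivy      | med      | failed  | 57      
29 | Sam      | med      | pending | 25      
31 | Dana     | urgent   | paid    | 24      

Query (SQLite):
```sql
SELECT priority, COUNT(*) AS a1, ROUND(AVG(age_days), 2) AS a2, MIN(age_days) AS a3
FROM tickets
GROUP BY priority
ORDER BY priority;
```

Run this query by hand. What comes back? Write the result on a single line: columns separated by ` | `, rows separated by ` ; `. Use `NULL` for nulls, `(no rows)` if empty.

Group tickets by priority.
Per group compute: COUNT(*), ROUND(AVG(age_days), 2), MIN(age_days).
  high: ids {14} → COUNT(*)=1, ROUND(AVG(age_days), 2)=20, MIN(age_days)=20
  low: ids {9} → COUNT(*)=1, ROUND(AVG(age_days), 2)=38, MIN(age_days)=38
  med: ids {5, 7, 22, 24, 28, 29} → COUNT(*)=6, ROUND(AVG(age_days), 2)=30, MIN(age_days)=4
  urgent: ids {16, 18, 26, 31} → COUNT(*)=4, ROUND(AVG(age_days), 2)=19.25, MIN(age_days)=2

high | 1 | 20 | 20 ; low | 1 | 38 | 38 ; med | 6 | 30 | 4 ; urgent | 4 | 19.25 | 2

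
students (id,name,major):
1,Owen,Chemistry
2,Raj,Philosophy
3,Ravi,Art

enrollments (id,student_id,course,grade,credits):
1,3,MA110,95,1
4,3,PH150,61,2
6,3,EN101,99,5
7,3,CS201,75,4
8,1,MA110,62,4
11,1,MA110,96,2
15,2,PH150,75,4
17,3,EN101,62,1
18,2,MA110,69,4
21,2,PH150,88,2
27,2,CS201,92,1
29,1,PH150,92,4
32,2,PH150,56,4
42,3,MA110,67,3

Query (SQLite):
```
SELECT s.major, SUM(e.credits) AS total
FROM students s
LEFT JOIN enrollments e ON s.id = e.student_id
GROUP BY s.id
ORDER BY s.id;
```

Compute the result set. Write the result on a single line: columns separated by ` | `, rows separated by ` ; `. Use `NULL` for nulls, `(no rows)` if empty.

Chemistry | 10 ; Philosophy | 15 ; Art | 16

LEFT JOIN keeps every students row; unmatched ones get NULL for enrollments columns.
Group by students.id and compute SUM(e.credits). SUM over an all-NULL group is NULL.
  1: ids {8, 11, 29} → SUM(e.credits)=10
  2: ids {15, 18, 21, 27, 32} → SUM(e.credits)=15
  3: ids {1, 4, 6, 7, 17, 42} → SUM(e.credits)=16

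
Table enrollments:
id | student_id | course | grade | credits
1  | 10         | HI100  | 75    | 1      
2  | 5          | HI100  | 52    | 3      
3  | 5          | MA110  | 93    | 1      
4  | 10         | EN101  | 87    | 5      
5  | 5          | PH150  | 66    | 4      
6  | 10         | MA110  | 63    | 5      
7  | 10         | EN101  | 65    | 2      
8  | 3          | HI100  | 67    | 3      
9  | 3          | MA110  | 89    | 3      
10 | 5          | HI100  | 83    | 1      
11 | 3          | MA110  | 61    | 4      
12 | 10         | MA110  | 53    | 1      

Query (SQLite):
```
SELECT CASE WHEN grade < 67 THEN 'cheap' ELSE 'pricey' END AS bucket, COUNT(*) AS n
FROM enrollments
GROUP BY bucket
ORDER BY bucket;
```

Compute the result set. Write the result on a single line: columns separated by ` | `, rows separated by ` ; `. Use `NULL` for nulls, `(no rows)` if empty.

cheap | 6 ; pricey | 6

Bucket rows by grade < 67 → 'cheap' else 'pricey'; count each bucket.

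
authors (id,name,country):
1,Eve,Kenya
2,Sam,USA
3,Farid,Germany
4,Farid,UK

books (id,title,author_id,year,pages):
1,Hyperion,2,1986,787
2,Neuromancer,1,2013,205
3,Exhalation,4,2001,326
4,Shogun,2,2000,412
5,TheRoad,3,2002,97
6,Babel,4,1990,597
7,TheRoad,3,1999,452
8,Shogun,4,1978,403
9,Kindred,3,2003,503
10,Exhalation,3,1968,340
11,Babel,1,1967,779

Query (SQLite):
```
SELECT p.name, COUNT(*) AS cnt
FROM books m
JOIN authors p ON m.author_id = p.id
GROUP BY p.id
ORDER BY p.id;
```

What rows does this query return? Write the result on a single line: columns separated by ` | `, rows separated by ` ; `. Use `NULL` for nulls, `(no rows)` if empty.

Join each books row to its authors via author_id.
Group joined rows by authors.id; compute COUNT(*) per group.
  1: ids {2, 11} → COUNT(*)=2
  2: ids {1, 4} → COUNT(*)=2
  3: ids {5, 7, 9, 10} → COUNT(*)=4
  4: ids {3, 6, 8} → COUNT(*)=3

Eve | 2 ; Sam | 2 ; Farid | 4 ; Farid | 3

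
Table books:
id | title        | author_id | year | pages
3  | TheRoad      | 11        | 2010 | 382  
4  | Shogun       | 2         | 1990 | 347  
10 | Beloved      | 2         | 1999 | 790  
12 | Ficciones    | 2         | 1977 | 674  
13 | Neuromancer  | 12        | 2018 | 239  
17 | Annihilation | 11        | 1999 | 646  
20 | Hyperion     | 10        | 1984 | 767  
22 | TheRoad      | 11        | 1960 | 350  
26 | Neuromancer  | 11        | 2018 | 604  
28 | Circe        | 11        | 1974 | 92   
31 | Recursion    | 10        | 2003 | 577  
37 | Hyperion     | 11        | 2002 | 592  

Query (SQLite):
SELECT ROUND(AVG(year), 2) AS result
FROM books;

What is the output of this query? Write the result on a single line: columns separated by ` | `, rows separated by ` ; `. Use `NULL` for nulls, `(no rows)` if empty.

1994.5

All year values: [2010, 1990, 1999, 1977, 2018, 1999, 1984, 1960, 2018, 1974, 2003, 2002].
AVG = 23934 / 12 (rounded to 2 dp).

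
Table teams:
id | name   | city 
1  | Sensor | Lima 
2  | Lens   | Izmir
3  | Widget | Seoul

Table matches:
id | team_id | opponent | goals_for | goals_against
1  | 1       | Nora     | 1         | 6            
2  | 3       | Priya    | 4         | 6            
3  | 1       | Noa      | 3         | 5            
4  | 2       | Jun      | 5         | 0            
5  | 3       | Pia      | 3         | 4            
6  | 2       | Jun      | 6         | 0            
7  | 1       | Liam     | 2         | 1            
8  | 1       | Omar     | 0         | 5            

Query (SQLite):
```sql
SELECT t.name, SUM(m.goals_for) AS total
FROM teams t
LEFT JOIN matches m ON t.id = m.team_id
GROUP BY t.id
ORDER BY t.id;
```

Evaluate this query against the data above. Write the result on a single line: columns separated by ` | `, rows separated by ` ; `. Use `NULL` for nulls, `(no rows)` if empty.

LEFT JOIN keeps every teams row; unmatched ones get NULL for matches columns.
Group by teams.id and compute SUM(m.goals_for). SUM over an all-NULL group is NULL.
  1: ids {1, 3, 7, 8} → SUM(m.goals_for)=6
  2: ids {4, 6} → SUM(m.goals_for)=11
  3: ids {2, 5} → SUM(m.goals_for)=7

Sensor | 6 ; Lens | 11 ; Widget | 7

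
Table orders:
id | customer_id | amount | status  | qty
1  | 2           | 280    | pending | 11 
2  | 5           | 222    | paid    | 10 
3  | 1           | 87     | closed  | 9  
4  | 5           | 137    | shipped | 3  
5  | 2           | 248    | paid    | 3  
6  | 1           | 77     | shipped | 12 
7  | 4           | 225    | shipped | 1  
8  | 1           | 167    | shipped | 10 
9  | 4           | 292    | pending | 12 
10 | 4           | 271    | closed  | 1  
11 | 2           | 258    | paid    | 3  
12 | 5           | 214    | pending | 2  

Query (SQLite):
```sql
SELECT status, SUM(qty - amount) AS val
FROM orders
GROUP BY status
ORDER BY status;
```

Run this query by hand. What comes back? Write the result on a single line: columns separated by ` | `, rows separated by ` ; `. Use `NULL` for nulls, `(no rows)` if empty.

For each row compute qty - amount.
Group by status; take SUM of the expression per group.
  closed: ids {3, 10} → SUM(qty - amount)=-348
  paid: ids {2, 5, 11} → SUM(qty - amount)=-712
  pending: ids {1, 9, 12} → SUM(qty - amount)=-761
  shipped: ids {4, 6, 7, 8} → SUM(qty - amount)=-580

closed | -348 ; paid | -712 ; pending | -761 ; shipped | -580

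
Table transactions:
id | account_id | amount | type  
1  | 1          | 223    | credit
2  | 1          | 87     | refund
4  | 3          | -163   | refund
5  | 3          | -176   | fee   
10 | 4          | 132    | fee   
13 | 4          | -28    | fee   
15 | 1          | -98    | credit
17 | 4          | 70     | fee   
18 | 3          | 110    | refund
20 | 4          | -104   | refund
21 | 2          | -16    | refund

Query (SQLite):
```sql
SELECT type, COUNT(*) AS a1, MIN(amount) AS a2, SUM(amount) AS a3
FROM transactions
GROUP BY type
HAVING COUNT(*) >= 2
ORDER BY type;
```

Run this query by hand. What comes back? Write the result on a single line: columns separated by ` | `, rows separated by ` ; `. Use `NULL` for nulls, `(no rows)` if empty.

credit | 2 | -98 | 125 ; fee | 4 | -176 | -2 ; refund | 5 | -163 | -86

Group transactions by type.
Per group compute: COUNT(*), MIN(amount), SUM(amount).
HAVING: drop groups with fewer than 2 rows.
  credit: ids {1, 15} → COUNT(*)=2, MIN(amount)=-98, SUM(amount)=125
  fee: ids {5, 10, 13, 17} → COUNT(*)=4, MIN(amount)=-176, SUM(amount)=-2
  refund: ids {2, 4, 18, 20, 21} → COUNT(*)=5, MIN(amount)=-163, SUM(amount)=-86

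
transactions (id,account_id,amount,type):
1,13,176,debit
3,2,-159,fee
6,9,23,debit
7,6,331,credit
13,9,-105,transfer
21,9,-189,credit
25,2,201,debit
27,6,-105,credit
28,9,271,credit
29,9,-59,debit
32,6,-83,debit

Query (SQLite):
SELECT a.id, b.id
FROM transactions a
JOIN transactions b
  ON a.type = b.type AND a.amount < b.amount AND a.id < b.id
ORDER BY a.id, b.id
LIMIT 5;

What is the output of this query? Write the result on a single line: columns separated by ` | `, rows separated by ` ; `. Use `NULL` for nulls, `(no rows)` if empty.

1 | 25 ; 6 | 25 ; 21 | 27 ; 21 | 28 ; 27 | 28

Pairs (a,b) with same type, a.amount < b.amount, a.id < b.id.
type groups: credit:{7,21,27,28} debit:{1,6,25,29,32} fee:{3} transfer:{13}
Ordered by (a.id, b.id); first 5.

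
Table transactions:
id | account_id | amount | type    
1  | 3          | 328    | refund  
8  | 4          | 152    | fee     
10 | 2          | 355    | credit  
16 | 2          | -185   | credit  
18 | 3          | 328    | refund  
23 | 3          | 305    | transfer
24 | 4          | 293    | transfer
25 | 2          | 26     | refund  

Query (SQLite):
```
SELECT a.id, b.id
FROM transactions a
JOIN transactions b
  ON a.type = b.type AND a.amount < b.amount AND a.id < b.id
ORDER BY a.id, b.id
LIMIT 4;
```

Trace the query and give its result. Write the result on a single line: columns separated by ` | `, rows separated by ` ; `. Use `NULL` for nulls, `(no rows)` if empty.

Pairs (a,b) with same type, a.amount < b.amount, a.id < b.id.
type groups: credit:{10,16} fee:{8} refund:{1,18,25} transfer:{23,24}
Ordered by (a.id, b.id); first 4.

(no rows)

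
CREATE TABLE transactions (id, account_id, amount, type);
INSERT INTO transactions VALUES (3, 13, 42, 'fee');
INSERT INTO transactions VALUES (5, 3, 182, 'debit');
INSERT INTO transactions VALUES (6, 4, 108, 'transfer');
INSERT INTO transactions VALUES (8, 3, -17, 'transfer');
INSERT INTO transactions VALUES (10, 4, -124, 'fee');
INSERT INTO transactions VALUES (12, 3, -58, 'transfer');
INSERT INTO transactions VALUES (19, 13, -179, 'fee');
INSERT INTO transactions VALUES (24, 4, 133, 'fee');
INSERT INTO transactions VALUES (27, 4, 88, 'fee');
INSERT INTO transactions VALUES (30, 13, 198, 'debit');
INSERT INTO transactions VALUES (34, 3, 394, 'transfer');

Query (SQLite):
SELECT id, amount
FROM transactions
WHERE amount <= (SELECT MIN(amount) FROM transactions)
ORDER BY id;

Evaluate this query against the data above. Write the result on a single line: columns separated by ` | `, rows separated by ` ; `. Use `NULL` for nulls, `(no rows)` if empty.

19 | -179

Scalar subquery: MIN(amount) over all transactions rows = -179.
Keep rows where amount <= that value.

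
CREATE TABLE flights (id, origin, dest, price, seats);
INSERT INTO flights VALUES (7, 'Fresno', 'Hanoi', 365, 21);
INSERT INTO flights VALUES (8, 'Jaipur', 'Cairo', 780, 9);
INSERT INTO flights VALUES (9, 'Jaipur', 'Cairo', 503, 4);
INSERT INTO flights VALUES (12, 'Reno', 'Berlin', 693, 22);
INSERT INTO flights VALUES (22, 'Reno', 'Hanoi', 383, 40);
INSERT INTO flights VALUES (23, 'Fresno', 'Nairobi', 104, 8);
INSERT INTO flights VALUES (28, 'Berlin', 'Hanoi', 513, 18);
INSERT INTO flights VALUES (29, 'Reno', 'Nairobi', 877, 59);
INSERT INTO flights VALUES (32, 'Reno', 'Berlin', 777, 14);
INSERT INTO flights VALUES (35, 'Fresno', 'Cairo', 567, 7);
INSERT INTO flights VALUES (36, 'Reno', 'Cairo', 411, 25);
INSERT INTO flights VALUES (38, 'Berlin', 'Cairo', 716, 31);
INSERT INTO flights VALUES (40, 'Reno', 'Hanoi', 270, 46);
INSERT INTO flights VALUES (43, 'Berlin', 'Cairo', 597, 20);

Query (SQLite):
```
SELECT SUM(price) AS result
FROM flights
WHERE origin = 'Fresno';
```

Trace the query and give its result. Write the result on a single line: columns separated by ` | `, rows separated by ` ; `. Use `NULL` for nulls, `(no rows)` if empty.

Rows where origin='Fresno' → price values: [365, 104, 567].
SUM of non-NULL values = 1036.

1036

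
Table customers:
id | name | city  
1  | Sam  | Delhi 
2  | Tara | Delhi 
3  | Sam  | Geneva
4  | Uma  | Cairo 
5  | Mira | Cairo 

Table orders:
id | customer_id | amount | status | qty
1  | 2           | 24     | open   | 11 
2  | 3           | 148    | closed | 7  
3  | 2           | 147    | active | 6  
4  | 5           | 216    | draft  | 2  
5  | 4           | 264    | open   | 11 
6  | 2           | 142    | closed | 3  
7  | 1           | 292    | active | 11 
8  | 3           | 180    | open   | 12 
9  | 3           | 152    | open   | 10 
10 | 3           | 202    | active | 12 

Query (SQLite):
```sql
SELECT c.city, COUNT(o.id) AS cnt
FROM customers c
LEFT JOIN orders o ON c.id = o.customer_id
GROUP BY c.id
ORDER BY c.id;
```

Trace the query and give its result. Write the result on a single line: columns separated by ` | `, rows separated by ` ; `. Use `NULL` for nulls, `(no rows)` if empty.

LEFT JOIN keeps every customers row; unmatched ones get NULL for orders columns.
Group by customers.id and compute COUNT(o.id). COUNT(col) of an all-NULL group is 0.
  1: ids {7} → COUNT(o.id)=1
  2: ids {1, 3, 6} → COUNT(o.id)=3
  3: ids {2, 8, 9, 10} → COUNT(o.id)=4
  4: ids {5} → COUNT(o.id)=1
  5: ids {4} → COUNT(o.id)=1

Delhi | 1 ; Delhi | 3 ; Geneva | 4 ; Cairo | 1 ; Cairo | 1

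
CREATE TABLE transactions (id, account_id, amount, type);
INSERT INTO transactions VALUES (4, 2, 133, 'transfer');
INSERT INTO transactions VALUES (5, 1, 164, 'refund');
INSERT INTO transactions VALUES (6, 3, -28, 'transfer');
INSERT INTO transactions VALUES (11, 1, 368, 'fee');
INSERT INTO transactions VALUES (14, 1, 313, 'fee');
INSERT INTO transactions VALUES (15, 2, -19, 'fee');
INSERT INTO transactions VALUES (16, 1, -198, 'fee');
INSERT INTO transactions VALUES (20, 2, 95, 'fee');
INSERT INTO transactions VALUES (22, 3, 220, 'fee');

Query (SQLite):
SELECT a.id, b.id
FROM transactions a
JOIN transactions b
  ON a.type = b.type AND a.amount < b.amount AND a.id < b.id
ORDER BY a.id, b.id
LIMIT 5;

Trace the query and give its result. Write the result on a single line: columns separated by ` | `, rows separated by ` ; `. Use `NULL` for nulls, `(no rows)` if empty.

15 | 20 ; 15 | 22 ; 16 | 20 ; 16 | 22 ; 20 | 22

Pairs (a,b) with same type, a.amount < b.amount, a.id < b.id.
type groups: fee:{11,14,15,16,20,22} refund:{5} transfer:{4,6}
Ordered by (a.id, b.id); first 5.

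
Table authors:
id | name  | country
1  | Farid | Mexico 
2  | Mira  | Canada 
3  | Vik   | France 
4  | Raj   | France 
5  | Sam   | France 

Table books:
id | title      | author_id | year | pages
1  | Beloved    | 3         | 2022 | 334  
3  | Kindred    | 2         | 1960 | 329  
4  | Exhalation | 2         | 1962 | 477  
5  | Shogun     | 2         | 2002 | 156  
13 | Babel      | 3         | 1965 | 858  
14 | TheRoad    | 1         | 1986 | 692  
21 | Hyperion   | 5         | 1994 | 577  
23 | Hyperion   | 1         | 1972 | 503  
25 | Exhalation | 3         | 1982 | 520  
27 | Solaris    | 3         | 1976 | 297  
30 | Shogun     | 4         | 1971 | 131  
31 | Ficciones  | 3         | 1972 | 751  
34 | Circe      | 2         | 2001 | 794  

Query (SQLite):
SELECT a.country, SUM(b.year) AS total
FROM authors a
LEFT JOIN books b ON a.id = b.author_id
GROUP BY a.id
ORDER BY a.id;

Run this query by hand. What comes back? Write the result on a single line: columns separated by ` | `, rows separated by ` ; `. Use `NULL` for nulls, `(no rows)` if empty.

Mexico | 3958 ; Canada | 7925 ; France | 9917 ; France | 1971 ; France | 1994

LEFT JOIN keeps every authors row; unmatched ones get NULL for books columns.
Group by authors.id and compute SUM(b.year). SUM over an all-NULL group is NULL.
  1: ids {14, 23} → SUM(b.year)=3958
  2: ids {3, 4, 5, 34} → SUM(b.year)=7925
  3: ids {1, 13, 25, 27, 31} → SUM(b.year)=9917
  4: ids {30} → SUM(b.year)=1971
  5: ids {21} → SUM(b.year)=1994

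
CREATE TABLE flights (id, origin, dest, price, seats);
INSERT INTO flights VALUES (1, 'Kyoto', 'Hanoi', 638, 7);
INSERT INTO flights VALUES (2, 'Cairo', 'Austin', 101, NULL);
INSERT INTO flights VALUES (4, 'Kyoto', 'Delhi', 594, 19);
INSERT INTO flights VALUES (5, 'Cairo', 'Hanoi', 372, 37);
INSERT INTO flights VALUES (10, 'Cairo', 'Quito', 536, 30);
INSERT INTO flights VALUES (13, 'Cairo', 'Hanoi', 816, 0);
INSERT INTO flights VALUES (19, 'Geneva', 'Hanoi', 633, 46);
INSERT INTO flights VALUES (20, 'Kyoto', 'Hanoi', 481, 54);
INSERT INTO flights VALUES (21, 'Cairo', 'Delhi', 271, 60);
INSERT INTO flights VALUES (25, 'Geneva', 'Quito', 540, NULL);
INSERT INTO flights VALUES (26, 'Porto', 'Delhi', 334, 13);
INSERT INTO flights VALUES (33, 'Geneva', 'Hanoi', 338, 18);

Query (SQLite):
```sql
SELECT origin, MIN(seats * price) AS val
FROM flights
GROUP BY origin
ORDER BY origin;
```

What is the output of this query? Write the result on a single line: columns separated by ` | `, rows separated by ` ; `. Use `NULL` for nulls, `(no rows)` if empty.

Cairo | 0 ; Geneva | 6084 ; Kyoto | 4466 ; Porto | 4342

For each row compute seats * price.
Group by origin; take MIN of the expression per group.
  Cairo: ids {2, 5, 10, 13, 21} → MIN(seats * price)=0
  Geneva: ids {19, 25, 33} → MIN(seats * price)=6084
  Kyoto: ids {1, 4, 20} → MIN(seats * price)=4466
  Porto: ids {26} → MIN(seats * price)=4342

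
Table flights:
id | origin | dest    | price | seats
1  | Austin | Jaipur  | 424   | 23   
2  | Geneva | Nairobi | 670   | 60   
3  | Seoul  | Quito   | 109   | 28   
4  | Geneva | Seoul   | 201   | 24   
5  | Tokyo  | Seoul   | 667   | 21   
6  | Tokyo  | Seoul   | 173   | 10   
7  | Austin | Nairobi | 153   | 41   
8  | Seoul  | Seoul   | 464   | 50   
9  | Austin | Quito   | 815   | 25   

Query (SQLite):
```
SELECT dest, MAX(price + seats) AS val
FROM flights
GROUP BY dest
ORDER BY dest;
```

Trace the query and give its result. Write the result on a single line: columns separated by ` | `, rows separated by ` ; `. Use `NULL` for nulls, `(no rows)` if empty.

For each row compute price + seats.
Group by dest; take MAX of the expression per group.
  Jaipur: ids {1} → MAX(price + seats)=447
  Nairobi: ids {2, 7} → MAX(price + seats)=730
  Quito: ids {3, 9} → MAX(price + seats)=840
  Seoul: ids {4, 5, 6, 8} → MAX(price + seats)=688

Jaipur | 447 ; Nairobi | 730 ; Quito | 840 ; Seoul | 688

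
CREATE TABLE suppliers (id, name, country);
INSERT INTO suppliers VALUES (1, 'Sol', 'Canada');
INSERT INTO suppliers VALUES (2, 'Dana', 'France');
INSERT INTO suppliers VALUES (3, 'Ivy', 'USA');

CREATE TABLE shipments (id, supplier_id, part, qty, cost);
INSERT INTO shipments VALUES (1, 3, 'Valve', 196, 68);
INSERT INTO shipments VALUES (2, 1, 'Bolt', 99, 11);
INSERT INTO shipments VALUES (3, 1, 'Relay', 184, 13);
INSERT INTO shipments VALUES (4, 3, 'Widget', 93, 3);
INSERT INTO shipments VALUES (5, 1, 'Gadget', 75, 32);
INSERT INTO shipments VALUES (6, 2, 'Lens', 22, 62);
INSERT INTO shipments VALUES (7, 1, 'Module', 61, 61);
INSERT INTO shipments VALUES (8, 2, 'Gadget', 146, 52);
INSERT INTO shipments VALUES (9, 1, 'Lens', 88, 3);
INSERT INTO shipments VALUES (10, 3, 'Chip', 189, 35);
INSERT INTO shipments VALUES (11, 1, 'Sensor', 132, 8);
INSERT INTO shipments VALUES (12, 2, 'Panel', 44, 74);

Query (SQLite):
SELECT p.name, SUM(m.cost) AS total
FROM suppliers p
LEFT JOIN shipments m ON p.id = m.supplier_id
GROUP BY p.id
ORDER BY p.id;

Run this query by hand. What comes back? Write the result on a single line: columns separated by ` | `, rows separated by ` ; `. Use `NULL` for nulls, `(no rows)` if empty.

Sol | 128 ; Dana | 188 ; Ivy | 106

LEFT JOIN keeps every suppliers row; unmatched ones get NULL for shipments columns.
Group by suppliers.id and compute SUM(m.cost). SUM over an all-NULL group is NULL.
  1: ids {2, 3, 5, 7, 9, 11} → SUM(m.cost)=128
  2: ids {6, 8, 12} → SUM(m.cost)=188
  3: ids {1, 4, 10} → SUM(m.cost)=106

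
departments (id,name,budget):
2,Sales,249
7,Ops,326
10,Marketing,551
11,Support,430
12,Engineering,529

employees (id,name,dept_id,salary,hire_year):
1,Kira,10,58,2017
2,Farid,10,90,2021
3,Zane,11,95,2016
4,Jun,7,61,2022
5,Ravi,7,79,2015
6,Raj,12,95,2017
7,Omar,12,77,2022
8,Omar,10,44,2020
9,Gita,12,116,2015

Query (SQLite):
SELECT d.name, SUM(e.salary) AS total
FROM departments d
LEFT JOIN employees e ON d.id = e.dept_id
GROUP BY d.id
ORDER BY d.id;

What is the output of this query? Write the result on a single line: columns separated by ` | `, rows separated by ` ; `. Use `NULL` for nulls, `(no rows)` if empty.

Sales | NULL ; Ops | 140 ; Marketing | 192 ; Support | 95 ; Engineering | 288

LEFT JOIN keeps every departments row; unmatched ones get NULL for employees columns.
Group by departments.id and compute SUM(e.salary). SUM over an all-NULL group is NULL.
  2: ids {—} → SUM(e.salary)=NULL
  7: ids {4, 5} → SUM(e.salary)=140
  10: ids {1, 2, 8} → SUM(e.salary)=192
  11: ids {3} → SUM(e.salary)=95
  12: ids {6, 7, 9} → SUM(e.salary)=288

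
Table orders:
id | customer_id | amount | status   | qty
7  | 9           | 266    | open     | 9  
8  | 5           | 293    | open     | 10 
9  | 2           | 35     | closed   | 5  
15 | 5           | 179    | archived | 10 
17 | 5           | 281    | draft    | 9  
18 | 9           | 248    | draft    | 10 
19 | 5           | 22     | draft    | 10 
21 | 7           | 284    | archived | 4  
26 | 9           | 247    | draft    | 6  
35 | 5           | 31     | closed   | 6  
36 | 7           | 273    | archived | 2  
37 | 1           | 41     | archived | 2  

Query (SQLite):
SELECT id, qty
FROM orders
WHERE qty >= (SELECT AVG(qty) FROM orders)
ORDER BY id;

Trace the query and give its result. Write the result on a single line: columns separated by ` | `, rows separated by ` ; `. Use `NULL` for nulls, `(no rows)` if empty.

7 | 9 ; 8 | 10 ; 15 | 10 ; 17 | 9 ; 18 | 10 ; 19 | 10

Scalar subquery: AVG(qty) over all orders rows = 6.916667 (≈; comparison uses full precision).
Keep rows where qty >= that value.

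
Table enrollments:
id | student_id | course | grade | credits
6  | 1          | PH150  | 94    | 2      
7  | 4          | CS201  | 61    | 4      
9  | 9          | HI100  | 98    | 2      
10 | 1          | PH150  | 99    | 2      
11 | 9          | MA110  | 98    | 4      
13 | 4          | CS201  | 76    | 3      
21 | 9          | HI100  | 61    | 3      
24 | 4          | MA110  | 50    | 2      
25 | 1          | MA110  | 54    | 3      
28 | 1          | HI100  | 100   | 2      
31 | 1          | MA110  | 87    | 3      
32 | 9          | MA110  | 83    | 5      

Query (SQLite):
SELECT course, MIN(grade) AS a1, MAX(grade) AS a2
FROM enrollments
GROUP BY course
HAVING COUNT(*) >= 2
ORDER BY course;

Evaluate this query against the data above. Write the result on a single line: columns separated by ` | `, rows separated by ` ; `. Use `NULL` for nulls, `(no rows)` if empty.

Group enrollments by course.
Per group compute: MIN(grade), MAX(grade).
HAVING: drop groups with fewer than 2 rows.
  CS201: ids {7, 13} → MIN(grade)=61, MAX(grade)=76
  HI100: ids {9, 21, 28} → MIN(grade)=61, MAX(grade)=100
  MA110: ids {11, 24, 25, 31, 32} → MIN(grade)=50, MAX(grade)=98
  PH150: ids {6, 10} → MIN(grade)=94, MAX(grade)=99

CS201 | 61 | 76 ; HI100 | 61 | 100 ; MA110 | 50 | 98 ; PH150 | 94 | 99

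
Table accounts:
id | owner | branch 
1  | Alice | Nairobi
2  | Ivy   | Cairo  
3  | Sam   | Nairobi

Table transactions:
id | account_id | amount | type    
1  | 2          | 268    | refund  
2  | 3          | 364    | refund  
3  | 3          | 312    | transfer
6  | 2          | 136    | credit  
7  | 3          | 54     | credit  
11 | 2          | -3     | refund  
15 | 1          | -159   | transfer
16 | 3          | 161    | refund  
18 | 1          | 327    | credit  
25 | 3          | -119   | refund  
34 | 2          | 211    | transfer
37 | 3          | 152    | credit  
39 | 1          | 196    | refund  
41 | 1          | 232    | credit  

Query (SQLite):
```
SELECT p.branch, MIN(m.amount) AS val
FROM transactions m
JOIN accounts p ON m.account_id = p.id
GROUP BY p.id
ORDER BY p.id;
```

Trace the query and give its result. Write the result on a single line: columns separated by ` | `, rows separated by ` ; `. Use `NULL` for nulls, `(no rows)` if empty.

Nairobi | -159 ; Cairo | -3 ; Nairobi | -119

Join each transactions row to its accounts via account_id.
Group joined rows by accounts.id; compute MIN(m.amount) per group.
  1: ids {15, 18, 39, 41} → MIN(m.amount)=-159
  2: ids {1, 6, 11, 34} → MIN(m.amount)=-3
  3: ids {2, 3, 7, 16, 25, 37} → MIN(m.amount)=-119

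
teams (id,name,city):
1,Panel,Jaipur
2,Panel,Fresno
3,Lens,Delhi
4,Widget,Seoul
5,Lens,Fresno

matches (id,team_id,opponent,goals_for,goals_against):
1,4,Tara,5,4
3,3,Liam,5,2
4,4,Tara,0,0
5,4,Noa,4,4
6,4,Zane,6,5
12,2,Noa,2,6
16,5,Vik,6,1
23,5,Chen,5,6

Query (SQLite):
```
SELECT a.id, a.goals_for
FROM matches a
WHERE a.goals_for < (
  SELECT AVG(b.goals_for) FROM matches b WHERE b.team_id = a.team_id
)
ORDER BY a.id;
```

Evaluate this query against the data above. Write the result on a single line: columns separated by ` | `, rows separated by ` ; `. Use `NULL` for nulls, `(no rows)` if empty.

For each matches row a, compute AVG(goals_for) over rows sharing a.team_id.
Keep row a if a.goals_for < that per-group AVG.
  team_id=2: AVG(goals_for) = 2.0
  team_id=3: AVG(goals_for) = 5.0
  team_id=4: AVG(goals_for) = 3.75
  team_id=5: AVG(goals_for) = 5.5

4 | 0 ; 23 | 5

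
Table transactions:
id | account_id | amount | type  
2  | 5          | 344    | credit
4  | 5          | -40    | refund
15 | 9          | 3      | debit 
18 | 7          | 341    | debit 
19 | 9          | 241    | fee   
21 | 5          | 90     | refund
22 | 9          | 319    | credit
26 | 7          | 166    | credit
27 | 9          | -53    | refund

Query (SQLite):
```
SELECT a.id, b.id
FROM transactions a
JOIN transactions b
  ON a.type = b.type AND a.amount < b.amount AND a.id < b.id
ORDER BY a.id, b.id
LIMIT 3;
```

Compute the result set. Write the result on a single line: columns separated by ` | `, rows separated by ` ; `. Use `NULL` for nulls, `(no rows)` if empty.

4 | 21 ; 15 | 18

Pairs (a,b) with same type, a.amount < b.amount, a.id < b.id.
type groups: credit:{2,22,26} debit:{15,18} fee:{19} refund:{4,21,27}
Ordered by (a.id, b.id); first 3.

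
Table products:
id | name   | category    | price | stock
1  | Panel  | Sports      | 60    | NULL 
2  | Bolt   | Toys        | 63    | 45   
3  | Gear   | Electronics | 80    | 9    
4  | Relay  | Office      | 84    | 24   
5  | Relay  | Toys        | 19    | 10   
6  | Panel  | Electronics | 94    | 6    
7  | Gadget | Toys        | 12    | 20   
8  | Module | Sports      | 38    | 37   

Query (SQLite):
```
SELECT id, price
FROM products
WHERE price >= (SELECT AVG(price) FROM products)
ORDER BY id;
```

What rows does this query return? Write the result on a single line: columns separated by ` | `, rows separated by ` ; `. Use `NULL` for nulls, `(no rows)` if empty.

Scalar subquery: AVG(price) over all products rows = 56.25.
Keep rows where price >= that value.

1 | 60 ; 2 | 63 ; 3 | 80 ; 4 | 84 ; 6 | 94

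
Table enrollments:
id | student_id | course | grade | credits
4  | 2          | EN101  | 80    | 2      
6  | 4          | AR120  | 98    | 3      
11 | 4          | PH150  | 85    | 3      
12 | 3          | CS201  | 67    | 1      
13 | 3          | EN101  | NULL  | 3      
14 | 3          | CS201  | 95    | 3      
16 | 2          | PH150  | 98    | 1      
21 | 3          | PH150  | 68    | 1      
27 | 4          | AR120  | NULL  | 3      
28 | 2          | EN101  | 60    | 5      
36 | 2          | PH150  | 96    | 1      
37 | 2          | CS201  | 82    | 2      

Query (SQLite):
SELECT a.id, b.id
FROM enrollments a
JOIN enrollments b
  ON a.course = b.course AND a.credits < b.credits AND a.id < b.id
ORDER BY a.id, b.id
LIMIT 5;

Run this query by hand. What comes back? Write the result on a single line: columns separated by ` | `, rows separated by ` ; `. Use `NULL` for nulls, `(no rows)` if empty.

Pairs (a,b) with same course, a.credits < b.credits, a.id < b.id.
course groups: AR120:{6,27} CS201:{12,14,37} EN101:{4,13,28} PH150:{11,16,21,36}
Ordered by (a.id, b.id); first 5.

4 | 13 ; 4 | 28 ; 12 | 14 ; 12 | 37 ; 13 | 28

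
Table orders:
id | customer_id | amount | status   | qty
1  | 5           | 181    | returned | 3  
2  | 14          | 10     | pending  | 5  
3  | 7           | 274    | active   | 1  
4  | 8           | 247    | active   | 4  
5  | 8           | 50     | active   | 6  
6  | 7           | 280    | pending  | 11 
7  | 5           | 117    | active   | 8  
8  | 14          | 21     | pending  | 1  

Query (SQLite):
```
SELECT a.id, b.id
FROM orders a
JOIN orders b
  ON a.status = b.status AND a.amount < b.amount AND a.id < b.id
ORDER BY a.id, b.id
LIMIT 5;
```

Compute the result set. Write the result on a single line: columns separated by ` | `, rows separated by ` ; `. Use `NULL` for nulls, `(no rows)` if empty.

Pairs (a,b) with same status, a.amount < b.amount, a.id < b.id.
status groups: active:{3,4,5,7} pending:{2,6,8} returned:{1}
Ordered by (a.id, b.id); first 5.

2 | 6 ; 2 | 8 ; 5 | 7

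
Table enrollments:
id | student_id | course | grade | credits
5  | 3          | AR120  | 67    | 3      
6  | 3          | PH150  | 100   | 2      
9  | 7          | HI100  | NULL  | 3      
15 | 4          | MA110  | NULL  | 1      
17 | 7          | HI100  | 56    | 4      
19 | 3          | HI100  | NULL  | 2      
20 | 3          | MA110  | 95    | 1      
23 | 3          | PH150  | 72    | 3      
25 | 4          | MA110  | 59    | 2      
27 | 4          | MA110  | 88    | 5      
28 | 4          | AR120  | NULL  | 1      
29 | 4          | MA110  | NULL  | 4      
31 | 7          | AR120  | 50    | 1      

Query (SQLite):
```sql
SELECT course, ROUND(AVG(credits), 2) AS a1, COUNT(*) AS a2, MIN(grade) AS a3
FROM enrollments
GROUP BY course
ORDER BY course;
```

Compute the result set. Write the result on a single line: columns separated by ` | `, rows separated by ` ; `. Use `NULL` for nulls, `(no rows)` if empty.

Group enrollments by course.
Per group compute: ROUND(AVG(credits), 2), COUNT(*), MIN(grade).
  AR120: ids {5, 28, 31} → ROUND(AVG(credits), 2)=1.67, COUNT(*)=3, MIN(grade)=50
  HI100: ids {9, 17, 19} → ROUND(AVG(credits), 2)=3, COUNT(*)=3, MIN(grade)=56
  MA110: ids {15, 20, 25, 27, 29} → ROUND(AVG(credits), 2)=2.6, COUNT(*)=5, MIN(grade)=59
  PH150: ids {6, 23} → ROUND(AVG(credits), 2)=2.5, COUNT(*)=2, MIN(grade)=72

AR120 | 1.67 | 3 | 50 ; HI100 | 3 | 3 | 56 ; MA110 | 2.6 | 5 | 59 ; PH150 | 2.5 | 2 | 72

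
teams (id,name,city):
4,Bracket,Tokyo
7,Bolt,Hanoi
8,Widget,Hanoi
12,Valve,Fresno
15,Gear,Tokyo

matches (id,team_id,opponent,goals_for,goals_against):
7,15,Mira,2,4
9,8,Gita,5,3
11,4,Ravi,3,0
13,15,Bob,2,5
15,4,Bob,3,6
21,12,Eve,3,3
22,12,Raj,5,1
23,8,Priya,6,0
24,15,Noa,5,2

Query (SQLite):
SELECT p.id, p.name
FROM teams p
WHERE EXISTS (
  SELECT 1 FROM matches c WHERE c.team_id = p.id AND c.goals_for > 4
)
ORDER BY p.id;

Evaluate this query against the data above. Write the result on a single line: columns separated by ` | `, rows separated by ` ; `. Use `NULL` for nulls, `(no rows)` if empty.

8 | Widget ; 12 | Valve ; 15 | Gear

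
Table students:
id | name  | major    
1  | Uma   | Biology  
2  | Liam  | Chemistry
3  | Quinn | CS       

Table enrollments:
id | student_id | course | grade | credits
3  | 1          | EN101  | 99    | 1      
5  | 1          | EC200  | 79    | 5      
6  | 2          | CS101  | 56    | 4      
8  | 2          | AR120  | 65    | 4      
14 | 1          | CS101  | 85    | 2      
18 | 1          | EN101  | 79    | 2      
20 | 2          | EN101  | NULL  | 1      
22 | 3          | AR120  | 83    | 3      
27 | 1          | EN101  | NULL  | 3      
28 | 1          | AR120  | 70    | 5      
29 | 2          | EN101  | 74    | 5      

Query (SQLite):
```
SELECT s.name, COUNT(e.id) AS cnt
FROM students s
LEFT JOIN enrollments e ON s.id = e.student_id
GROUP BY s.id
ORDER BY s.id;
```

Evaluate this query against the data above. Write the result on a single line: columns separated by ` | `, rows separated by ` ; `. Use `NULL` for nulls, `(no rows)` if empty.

LEFT JOIN keeps every students row; unmatched ones get NULL for enrollments columns.
Group by students.id and compute COUNT(e.id). COUNT(col) of an all-NULL group is 0.
  1: ids {3, 5, 14, 18, 27, 28} → COUNT(e.id)=6
  2: ids {6, 8, 20, 29} → COUNT(e.id)=4
  3: ids {22} → COUNT(e.id)=1

Uma | 6 ; Liam | 4 ; Quinn | 1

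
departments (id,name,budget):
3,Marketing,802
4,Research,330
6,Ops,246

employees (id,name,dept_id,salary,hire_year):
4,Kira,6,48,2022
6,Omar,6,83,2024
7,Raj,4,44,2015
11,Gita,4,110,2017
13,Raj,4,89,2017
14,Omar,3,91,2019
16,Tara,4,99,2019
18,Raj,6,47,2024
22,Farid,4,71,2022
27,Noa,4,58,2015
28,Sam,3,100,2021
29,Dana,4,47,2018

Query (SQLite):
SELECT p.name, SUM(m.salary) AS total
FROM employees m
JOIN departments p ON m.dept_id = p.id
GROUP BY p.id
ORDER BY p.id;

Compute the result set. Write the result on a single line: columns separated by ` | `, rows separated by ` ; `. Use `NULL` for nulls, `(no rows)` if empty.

Marketing | 191 ; Research | 518 ; Ops | 178

Join each employees row to its departments via dept_id.
Group joined rows by departments.id; compute SUM(m.salary) per group.
  3: ids {14, 28} → SUM(m.salary)=191
  4: ids {7, 11, 13, 16, 22, 27, 29} → SUM(m.salary)=518
  6: ids {4, 6, 18} → SUM(m.salary)=178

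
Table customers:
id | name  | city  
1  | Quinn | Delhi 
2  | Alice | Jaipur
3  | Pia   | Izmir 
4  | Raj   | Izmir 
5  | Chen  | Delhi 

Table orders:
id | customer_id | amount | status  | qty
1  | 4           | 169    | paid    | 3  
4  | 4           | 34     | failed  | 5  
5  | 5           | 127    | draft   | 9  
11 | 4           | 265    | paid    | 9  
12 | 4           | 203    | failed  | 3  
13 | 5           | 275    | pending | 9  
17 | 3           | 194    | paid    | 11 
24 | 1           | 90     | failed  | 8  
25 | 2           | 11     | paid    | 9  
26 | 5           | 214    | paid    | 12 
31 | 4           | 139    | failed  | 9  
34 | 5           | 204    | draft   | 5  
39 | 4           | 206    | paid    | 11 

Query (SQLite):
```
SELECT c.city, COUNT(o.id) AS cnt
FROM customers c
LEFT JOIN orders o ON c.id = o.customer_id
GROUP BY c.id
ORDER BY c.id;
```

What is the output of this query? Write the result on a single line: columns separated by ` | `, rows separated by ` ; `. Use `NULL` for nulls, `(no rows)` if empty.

Delhi | 1 ; Jaipur | 1 ; Izmir | 1 ; Izmir | 6 ; Delhi | 4

LEFT JOIN keeps every customers row; unmatched ones get NULL for orders columns.
Group by customers.id and compute COUNT(o.id). COUNT(col) of an all-NULL group is 0.
  1: ids {24} → COUNT(o.id)=1
  2: ids {25} → COUNT(o.id)=1
  3: ids {17} → COUNT(o.id)=1
  4: ids {1, 4, 11, 12, 31, 39} → COUNT(o.id)=6
  5: ids {5, 13, 26, 34} → COUNT(o.id)=4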